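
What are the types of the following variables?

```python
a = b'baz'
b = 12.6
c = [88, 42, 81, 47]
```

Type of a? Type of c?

a is assigned a bytes literal (b'...' prefix); c is assigned a list literal (square brackets)

bytes, list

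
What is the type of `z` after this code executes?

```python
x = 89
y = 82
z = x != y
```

Comparison returns bool

bool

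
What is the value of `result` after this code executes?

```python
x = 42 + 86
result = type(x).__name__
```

x is int; result = 'int'

'int'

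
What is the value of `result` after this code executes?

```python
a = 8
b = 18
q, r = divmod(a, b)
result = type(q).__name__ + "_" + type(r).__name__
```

a is int; b is int; q is int; r is int; result = 'int_int'

'int_int'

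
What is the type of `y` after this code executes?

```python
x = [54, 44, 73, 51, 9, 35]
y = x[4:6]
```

Slicing a list returns a list

list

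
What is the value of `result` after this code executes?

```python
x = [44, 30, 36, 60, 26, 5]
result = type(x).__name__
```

x is list; result = 'list'

'list'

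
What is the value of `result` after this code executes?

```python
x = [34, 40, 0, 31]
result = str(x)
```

x = [34, 40, 0, 31]; result = '[34, 40, 0, 31]'

'[34, 40, 0, 31]'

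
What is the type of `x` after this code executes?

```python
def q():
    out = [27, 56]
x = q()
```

Function without return returns None

NoneType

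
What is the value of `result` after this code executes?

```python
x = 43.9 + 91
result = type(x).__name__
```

x is float; result = 'float'

'float'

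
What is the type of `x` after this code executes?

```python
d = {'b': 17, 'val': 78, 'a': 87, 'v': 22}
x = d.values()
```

.values() returns dict_values view

dict_values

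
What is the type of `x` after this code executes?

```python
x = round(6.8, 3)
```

round() with decimal places returns float

float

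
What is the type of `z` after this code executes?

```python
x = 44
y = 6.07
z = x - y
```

int - float = float

float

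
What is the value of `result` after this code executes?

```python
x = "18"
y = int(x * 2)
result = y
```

x = '18'; y = 1818; result = 1818

1818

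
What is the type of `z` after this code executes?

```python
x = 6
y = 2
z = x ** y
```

positive int ** positive int = int

int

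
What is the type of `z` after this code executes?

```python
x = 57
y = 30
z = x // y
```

int // int = int

int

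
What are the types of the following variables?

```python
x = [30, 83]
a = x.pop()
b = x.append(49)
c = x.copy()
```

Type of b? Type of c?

append() returns None; copy() returns list

NoneType, list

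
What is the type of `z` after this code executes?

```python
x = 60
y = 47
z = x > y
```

Comparison returns bool

bool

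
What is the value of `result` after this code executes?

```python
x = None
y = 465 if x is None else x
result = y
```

x = None; y = 465; result = 465

465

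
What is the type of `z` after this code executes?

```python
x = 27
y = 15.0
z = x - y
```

int - float = float

float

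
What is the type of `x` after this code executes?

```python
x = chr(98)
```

chr() returns str (single char)

str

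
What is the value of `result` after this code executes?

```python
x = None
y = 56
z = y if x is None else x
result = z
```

x = None; y = 56; z = 56; result = 56

56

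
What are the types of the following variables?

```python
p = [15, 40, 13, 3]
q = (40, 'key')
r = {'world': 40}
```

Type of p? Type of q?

p is assigned a list literal (square brackets); q is assigned a tuple (parenthesized, comma-separated values)

list, tuple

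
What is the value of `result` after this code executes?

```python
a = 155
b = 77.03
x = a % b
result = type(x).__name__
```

a is int; b is float; x is float; result = 'float'

'float'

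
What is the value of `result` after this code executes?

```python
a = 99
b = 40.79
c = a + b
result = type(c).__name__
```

a is int; b is float; c is float; result = 'float'

'float'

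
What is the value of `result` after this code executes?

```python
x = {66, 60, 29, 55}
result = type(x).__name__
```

x is set; result = 'set'

'set'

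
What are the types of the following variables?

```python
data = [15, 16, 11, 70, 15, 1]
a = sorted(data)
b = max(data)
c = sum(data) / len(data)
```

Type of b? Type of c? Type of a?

max of ints returns int; int / int = float; sorted() returns list

int, float, list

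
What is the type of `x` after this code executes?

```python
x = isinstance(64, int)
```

isinstance() returns bool

bool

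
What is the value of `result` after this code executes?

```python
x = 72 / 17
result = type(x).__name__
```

x is float; result = 'float'

'float'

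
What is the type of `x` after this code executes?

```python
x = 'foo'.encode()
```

str.encode() returns bytes

bytes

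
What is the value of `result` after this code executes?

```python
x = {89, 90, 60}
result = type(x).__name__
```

x is set; result = 'set'

'set'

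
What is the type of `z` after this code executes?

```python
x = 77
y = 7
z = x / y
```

int / int = float

float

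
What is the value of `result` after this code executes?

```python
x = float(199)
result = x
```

x = 199.0; result = 199.0

199.0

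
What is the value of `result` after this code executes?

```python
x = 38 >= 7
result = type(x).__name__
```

x is bool; result = 'bool'

'bool'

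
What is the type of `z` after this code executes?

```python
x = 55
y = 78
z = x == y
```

Comparison returns bool

bool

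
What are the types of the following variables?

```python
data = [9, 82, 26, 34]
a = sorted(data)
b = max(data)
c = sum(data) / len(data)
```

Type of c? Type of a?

int / int = float; sorted() returns list

float, list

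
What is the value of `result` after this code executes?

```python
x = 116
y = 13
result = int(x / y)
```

x = 116; y = 13; result = 8

8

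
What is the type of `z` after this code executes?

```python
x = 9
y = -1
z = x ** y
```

int ** negative = float

float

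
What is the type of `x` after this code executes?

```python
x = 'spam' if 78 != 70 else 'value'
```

Both branches of conditional are str

str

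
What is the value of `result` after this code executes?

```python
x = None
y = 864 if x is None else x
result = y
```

x = None; y = 864; result = 864

864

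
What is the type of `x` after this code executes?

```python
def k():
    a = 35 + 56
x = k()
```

Function without return returns None

NoneType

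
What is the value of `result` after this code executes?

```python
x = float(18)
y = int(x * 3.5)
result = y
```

x = 18.0; y = 63; result = 63

63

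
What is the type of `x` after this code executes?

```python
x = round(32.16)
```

round() with no decimal places returns int

int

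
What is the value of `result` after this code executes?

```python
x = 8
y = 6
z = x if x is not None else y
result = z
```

x = 8; y = 6; z = 8; result = 8

8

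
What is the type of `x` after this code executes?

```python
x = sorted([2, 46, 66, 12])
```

sorted() always returns list

list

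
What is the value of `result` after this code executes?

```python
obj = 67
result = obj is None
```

obj = 67; result = False

False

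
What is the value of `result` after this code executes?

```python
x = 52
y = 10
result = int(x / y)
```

x = 52; y = 10; result = 5

5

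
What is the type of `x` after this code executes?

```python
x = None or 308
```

'or' with None returns the other truthy value

int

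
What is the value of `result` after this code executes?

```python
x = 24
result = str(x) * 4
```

x = 24; result = '24242424'

'24242424'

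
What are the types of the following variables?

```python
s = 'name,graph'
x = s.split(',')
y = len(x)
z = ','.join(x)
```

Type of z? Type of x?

str.join() returns str; str.split() returns list

str, list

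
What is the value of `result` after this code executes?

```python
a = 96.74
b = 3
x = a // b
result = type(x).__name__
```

a is float; b is int; x is float; result = 'float'

'float'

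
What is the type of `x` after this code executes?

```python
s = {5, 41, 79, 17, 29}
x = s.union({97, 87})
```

set.union() returns a new set

set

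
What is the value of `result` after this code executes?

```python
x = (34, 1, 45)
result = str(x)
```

x = (34, 1, 45); result = '(34, 1, 45)'

'(34, 1, 45)'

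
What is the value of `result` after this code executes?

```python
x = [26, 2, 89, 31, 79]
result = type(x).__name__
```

x is list; result = 'list'

'list'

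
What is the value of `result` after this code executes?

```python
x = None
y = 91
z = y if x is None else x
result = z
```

x = None; y = 91; z = 91; result = 91

91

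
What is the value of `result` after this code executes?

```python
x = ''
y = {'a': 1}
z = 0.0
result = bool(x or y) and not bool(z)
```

x = ''; y = {'a': 1}; z = 0.0; result = True

True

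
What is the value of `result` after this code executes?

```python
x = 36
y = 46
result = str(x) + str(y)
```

x = 36; y = 46; result = '3646'

'3646'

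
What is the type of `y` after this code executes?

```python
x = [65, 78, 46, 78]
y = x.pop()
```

list.pop() returns the popped element

int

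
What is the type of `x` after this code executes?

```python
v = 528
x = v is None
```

'is' comparison returns bool

bool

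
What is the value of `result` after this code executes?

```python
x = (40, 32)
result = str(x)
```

x = (40, 32); result = '(40, 32)'

'(40, 32)'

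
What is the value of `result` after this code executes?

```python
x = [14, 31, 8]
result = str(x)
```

x = [14, 31, 8]; result = '[14, 31, 8]'

'[14, 31, 8]'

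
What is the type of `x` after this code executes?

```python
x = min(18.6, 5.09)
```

min() of floats returns float

float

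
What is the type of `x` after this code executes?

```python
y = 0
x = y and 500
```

'and' returns first falsy value (0 is int)

int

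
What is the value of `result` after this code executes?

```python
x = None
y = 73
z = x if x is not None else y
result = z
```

x = None; y = 73; z = 73; result = 73

73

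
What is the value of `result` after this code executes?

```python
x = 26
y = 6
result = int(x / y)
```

x = 26; y = 6; result = 4

4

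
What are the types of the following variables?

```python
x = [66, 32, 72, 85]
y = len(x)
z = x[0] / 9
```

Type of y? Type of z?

len() returns int; int / int = float

int, float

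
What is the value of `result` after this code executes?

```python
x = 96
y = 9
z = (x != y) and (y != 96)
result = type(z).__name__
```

x is int; y is int; z is bool; result = 'bool'

'bool'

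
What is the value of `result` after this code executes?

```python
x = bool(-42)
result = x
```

x = True; result = True

True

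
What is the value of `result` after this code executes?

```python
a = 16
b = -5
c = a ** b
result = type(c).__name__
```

a is int; b is int; c is float; result = 'float'

'float'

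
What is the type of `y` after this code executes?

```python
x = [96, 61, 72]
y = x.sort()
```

list.sort() returns None (mutates in place)

NoneType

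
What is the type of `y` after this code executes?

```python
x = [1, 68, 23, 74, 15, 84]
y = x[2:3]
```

Slicing a list returns a list

list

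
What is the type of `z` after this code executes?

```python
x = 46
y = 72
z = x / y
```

int / int = float

float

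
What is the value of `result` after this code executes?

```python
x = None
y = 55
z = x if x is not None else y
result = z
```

x = None; y = 55; z = 55; result = 55

55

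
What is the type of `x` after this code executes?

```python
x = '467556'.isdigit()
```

str.isdigit() returns bool

bool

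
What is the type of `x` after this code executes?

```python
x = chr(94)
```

chr() returns str (single char)

str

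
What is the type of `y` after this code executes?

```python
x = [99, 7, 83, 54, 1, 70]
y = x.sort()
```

list.sort() returns None (mutates in place)

NoneType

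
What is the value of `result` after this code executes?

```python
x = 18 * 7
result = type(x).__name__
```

x is int; result = 'int'

'int'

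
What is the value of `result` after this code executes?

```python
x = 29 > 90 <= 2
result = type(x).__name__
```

x is bool; result = 'bool'

'bool'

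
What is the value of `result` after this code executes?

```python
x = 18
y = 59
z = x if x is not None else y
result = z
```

x = 18; y = 59; z = 18; result = 18

18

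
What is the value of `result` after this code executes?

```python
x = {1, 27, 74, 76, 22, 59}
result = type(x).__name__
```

x is set; result = 'set'

'set'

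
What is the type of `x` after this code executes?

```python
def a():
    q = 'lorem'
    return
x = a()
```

Bare return returns None

NoneType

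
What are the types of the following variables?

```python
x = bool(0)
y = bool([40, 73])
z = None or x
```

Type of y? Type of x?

bool() returns bool; bool() returns bool

bool, bool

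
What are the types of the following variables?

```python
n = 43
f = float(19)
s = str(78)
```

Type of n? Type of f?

n is assigned a bare integer (no decimal point), so it is an int; f is assigned the result of calling float(), which returns a float

int, float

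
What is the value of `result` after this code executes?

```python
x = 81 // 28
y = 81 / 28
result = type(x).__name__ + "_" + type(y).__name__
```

x is int; y is float; result = 'int_float'

'int_float'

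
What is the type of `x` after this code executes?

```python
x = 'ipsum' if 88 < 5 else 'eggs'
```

Both branches of conditional are str

str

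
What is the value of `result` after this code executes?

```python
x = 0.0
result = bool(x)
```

x = 0.0; result = False

False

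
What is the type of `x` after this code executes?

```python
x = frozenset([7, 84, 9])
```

frozenset() returns frozenset

frozenset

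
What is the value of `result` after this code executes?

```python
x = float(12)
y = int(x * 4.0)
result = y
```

x = 12.0; y = 48; result = 48

48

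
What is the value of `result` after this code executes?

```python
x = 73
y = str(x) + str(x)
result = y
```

x = 73; y = '7373'; result = '7373'

'7373'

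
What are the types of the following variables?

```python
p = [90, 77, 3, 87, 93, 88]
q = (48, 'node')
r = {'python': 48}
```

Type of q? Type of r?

q is assigned a tuple (parenthesized, comma-separated values); r is assigned a dict literal ({key: value})

tuple, dict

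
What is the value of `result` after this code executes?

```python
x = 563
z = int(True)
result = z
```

x = 563; z = 1; result = 1

1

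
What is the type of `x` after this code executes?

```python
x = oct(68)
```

oct() returns str representation

str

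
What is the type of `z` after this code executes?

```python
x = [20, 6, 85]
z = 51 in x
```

'in' operator returns bool

bool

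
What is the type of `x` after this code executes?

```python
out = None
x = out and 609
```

'and' returns first falsy value (None)

NoneType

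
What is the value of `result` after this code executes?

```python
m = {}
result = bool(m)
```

m = {}; result = False

False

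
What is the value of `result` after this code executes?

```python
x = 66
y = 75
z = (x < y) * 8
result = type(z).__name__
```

x is int; y is int; z is int; result = 'int'

'int'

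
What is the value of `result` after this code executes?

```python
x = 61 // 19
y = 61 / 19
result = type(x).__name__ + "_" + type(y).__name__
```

x is int; y is float; result = 'int_float'

'int_float'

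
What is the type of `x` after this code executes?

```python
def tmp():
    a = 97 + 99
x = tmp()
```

Function without return returns None

NoneType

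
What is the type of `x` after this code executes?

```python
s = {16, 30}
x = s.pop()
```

Popping from set[int] returns int

int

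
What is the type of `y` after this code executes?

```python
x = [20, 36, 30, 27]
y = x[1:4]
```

Slicing a list returns a list

list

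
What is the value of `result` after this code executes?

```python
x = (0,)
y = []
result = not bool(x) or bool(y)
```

x = (0,); y = []; result = False

False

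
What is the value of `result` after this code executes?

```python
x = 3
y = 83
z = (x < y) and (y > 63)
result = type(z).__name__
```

x is int; y is int; z is bool; result = 'bool'

'bool'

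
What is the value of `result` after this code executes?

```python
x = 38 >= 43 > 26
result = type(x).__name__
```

x is bool; result = 'bool'

'bool'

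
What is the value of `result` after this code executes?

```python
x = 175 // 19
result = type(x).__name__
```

x is int; result = 'int'

'int'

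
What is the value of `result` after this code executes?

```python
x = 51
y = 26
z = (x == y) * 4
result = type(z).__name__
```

x is int; y is int; z is int; result = 'int'

'int'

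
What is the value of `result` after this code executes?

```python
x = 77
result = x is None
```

x = 77; result = False

False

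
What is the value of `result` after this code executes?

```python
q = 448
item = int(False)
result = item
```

q = 448; item = 0; result = 0

0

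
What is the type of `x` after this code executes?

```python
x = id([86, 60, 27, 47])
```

id() returns int

int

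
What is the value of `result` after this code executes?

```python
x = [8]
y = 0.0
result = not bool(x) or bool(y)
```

x = [8]; y = 0.0; result = False

False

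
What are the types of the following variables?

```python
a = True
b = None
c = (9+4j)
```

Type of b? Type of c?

b is assigned None, whose type is NoneType; c is assigned (9+4j), an int plus an imaginary literal (j suffix), which evaluates to complex

NoneType, complex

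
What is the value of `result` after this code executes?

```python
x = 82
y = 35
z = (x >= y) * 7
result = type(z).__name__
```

x is int; y is int; z is int; result = 'int'

'int'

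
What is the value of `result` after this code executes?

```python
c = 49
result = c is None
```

c = 49; result = False

False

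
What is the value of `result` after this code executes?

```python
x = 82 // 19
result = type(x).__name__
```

x is int; result = 'int'

'int'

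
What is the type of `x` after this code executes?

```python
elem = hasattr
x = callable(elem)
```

callable() returns bool

bool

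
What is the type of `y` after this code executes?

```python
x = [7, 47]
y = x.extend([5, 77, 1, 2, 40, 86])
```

list.extend() returns None

NoneType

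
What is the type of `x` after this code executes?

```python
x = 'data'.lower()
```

str.lower() returns str

str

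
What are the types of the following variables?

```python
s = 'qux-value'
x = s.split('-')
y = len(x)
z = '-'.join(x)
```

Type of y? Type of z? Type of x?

len() returns int; str.join() returns str; str.split() returns list

int, str, list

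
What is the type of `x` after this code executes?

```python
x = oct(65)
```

oct() returns str representation

str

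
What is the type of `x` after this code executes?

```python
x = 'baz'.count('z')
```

str.count() returns int

int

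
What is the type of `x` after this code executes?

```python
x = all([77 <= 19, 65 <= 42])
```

all() returns bool

bool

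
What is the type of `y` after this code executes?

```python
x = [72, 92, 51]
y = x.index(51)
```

list.index() returns int

int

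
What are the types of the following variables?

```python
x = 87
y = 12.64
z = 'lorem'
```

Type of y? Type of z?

y is assigned a number with a decimal point, so it is a float; z is assigned a quoted string literal, so it is a str

float, str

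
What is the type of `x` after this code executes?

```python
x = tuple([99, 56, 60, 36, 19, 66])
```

tuple() constructor returns tuple

tuple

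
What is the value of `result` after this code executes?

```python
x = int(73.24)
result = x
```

x = 73; result = 73

73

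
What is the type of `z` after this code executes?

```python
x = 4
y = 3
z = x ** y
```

positive int ** positive int = int

int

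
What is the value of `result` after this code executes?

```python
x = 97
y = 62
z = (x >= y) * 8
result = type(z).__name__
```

x is int; y is int; z is int; result = 'int'

'int'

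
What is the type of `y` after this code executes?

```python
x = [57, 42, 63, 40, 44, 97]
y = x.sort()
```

list.sort() returns None (mutates in place)

NoneType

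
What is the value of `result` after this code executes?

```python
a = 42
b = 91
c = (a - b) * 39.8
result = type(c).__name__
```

a is int; b is int; c is float; result = 'float'

'float'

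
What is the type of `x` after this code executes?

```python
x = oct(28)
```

oct() returns str representation

str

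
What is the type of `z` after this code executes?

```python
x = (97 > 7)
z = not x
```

'not' returns bool

bool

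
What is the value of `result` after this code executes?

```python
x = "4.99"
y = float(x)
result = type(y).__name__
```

x is str; y is float; result = 'float'

'float'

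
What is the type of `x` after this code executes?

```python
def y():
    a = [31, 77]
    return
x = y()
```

Bare return returns None

NoneType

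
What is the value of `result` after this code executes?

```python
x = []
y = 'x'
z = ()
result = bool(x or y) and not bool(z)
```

x = []; y = 'x'; z = (); result = True

True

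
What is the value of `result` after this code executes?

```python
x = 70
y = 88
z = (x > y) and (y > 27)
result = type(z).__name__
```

x is int; y is int; z is bool; result = 'bool'

'bool'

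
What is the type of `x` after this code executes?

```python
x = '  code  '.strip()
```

str.strip() returns str

str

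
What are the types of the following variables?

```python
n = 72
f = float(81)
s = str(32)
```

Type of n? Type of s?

n is assigned a bare integer (no decimal point), so it is an int; s is assigned the result of calling str(), which returns a str

int, str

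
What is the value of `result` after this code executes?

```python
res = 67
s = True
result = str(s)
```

res = 67; s = True; result = 'True'

'True'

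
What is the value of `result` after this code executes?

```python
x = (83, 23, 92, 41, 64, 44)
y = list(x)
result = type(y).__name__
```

x is tuple; y is list; result = 'list'

'list'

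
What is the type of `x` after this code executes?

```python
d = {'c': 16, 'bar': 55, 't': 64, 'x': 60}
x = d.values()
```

.values() returns dict_values view

dict_values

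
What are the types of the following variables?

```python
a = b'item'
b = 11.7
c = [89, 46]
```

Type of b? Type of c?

b is assigned a number with a decimal point, so it is a float; c is assigned a list literal (square brackets)

float, list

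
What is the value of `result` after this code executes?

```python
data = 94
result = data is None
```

data = 94; result = False

False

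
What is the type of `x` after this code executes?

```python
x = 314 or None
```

'or' returns first truthy value

int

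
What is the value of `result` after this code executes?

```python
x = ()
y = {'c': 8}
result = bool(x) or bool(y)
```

x = (); y = {'c': 8}; result = True

True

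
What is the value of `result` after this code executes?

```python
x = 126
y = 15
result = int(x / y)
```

x = 126; y = 15; result = 8

8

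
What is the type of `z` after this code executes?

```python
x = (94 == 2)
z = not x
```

'not' returns bool

bool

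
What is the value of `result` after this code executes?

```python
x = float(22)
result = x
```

x = 22.0; result = 22.0

22.0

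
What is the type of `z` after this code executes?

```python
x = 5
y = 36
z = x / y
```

int / int = float

float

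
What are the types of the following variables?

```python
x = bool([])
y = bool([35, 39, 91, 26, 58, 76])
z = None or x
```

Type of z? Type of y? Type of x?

None or bool returns the bool; bool() returns bool; bool() returns bool

bool, bool, bool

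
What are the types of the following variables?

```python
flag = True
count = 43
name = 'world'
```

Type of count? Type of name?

count is assigned a bare integer (no decimal point), so it is an int; name is assigned a quoted string literal, so it is a str

int, str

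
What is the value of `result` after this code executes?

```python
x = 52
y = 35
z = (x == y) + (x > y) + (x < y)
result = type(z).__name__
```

x is int; y is int; z is int; result = 'int'

'int'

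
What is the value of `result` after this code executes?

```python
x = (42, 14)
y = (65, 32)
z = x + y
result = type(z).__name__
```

x is tuple; y is tuple; z is tuple; result = 'tuple'

'tuple'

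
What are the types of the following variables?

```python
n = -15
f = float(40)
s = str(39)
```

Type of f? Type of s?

f is assigned the result of calling float(), which returns a float; s is assigned the result of calling str(), which returns a str

float, str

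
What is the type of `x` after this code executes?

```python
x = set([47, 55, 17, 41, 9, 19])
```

set() constructor returns set

set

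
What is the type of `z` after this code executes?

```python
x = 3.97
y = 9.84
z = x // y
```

float // float = float

float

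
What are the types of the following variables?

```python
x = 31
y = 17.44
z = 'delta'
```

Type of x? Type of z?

x is assigned a bare integer (no decimal point), so it is an int; z is assigned a quoted string literal, so it is a str

int, str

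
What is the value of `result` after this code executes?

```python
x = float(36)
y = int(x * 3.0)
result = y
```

x = 36.0; y = 108; result = 108

108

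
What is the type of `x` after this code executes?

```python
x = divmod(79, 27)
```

divmod() returns tuple of (quotient, remainder)

tuple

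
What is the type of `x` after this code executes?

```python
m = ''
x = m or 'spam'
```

'or' returns first truthy value (str)

str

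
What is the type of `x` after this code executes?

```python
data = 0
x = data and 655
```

'and' returns first falsy value (0 is int)

int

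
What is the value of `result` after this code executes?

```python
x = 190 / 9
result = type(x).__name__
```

x is float; result = 'float'

'float'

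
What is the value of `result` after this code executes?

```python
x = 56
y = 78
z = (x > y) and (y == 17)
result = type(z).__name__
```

x is int; y is int; z is bool; result = 'bool'

'bool'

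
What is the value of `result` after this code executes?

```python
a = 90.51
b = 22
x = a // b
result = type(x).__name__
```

a is float; b is int; x is float; result = 'float'

'float'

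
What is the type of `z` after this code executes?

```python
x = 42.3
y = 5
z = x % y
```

float % int = float

float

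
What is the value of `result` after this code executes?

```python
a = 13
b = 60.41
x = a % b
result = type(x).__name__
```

a is int; b is float; x is float; result = 'float'

'float'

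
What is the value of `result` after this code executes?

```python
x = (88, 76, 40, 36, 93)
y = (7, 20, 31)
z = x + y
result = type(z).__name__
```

x is tuple; y is tuple; z is tuple; result = 'tuple'

'tuple'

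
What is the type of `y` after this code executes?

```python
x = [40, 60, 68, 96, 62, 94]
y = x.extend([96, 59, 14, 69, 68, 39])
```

list.extend() returns None

NoneType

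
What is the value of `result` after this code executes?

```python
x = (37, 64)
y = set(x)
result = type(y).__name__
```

x is tuple; y is set; result = 'set'

'set'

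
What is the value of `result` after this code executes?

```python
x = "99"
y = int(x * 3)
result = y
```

x = '99'; y = 999999; result = 999999

999999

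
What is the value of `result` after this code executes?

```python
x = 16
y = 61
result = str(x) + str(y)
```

x = 16; y = 61; result = '1661'

'1661'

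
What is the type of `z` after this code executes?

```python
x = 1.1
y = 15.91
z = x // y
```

float // float = float

float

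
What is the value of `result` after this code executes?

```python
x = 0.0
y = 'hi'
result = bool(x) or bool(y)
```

x = 0.0; y = 'hi'; result = True

True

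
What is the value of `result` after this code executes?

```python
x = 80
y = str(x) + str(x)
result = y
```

x = 80; y = '8080'; result = '8080'

'8080'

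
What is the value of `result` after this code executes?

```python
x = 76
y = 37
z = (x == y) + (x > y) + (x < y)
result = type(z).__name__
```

x is int; y is int; z is int; result = 'int'

'int'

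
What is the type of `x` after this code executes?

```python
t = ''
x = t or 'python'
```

'or' returns first truthy value (str)

str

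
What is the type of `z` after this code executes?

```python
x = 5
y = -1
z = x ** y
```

int ** negative = float

float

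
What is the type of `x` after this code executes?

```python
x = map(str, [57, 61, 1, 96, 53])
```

map() returns a map object

map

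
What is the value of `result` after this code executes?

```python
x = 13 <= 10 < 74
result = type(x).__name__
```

x is bool; result = 'bool'

'bool'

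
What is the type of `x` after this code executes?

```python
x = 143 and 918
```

'and' with truthy values returns last operand (int)

int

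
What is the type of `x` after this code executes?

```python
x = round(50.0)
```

round() with no decimal places returns int

int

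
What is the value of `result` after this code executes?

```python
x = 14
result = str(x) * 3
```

x = 14; result = '141414'

'141414'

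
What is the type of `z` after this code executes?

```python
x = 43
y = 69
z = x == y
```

Equality comparison returns bool

bool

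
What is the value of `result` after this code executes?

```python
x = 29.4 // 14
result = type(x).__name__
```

x is float; result = 'float'

'float'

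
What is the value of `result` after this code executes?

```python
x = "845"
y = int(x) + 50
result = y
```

x = '845'; y = 895; result = 895

895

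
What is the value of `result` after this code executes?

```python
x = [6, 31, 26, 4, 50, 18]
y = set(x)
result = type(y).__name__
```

x is list; y is set; result = 'set'

'set'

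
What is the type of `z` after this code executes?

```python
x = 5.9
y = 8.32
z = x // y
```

float // float = float

float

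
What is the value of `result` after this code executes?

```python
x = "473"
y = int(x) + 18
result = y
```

x = '473'; y = 491; result = 491

491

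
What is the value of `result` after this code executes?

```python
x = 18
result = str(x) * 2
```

x = 18; result = '1818'

'1818'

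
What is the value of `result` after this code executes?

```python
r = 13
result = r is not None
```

r = 13; result = True

True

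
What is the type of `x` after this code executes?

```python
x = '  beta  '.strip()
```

str.strip() returns str

str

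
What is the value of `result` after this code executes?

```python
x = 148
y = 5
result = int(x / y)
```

x = 148; y = 5; result = 29

29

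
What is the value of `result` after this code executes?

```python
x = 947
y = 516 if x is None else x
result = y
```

x = 947; y = 947; result = 947

947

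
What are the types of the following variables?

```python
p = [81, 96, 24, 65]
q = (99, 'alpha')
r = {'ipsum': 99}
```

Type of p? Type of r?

p is assigned a list literal (square brackets); r is assigned a dict literal ({key: value})

list, dict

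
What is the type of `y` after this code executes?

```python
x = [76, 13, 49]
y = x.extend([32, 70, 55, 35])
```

list.extend() returns None

NoneType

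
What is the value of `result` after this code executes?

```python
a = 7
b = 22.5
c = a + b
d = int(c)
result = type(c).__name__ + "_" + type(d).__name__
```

a is int; b is float; c is float; d is int; result = 'float_int'

'float_int'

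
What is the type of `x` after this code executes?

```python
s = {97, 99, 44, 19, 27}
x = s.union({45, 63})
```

set.union() returns a new set

set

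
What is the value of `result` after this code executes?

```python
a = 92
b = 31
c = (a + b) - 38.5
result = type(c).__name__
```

a is int; b is int; c is float; result = 'float'

'float'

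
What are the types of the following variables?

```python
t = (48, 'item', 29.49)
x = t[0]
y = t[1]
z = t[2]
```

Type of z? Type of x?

tuple[2] is float; tuple[0] is int

float, int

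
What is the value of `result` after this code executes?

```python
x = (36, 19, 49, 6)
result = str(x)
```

x = (36, 19, 49, 6); result = '(36, 19, 49, 6)'

'(36, 19, 49, 6)'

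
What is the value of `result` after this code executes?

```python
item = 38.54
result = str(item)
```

item = 38.54; result = '38.54'

'38.54'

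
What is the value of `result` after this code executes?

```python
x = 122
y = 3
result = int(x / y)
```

x = 122; y = 3; result = 40

40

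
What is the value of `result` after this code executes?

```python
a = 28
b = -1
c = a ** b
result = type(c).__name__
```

a is int; b is int; c is float; result = 'float'

'float'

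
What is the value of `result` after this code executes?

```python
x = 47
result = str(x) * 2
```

x = 47; result = '4747'

'4747'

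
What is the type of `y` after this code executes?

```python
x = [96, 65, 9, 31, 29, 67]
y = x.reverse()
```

list.reverse() returns None

NoneType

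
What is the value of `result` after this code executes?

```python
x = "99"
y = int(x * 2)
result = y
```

x = '99'; y = 9999; result = 9999

9999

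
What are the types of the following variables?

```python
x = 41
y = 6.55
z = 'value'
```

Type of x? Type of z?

x is assigned a bare integer (no decimal point), so it is an int; z is assigned a quoted string literal, so it is a str

int, str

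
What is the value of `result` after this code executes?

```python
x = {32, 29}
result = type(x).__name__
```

x is set; result = 'set'

'set'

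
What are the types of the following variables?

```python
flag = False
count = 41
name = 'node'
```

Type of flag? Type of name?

flag is assigned the constant False, which has type bool; name is assigned a quoted string literal, so it is a str

bool, str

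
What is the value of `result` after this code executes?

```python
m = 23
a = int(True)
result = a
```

m = 23; a = 1; result = 1

1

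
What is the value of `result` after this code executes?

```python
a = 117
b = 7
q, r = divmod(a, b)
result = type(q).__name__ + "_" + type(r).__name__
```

a is int; b is int; q is int; r is int; result = 'int_int'

'int_int'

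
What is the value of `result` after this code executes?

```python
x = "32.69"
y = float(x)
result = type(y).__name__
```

x is str; y is float; result = 'float'

'float'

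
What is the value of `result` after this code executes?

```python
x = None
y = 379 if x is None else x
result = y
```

x = None; y = 379; result = 379

379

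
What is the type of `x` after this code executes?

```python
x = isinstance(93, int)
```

isinstance() returns bool

bool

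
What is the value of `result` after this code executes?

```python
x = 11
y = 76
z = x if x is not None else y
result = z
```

x = 11; y = 76; z = 11; result = 11

11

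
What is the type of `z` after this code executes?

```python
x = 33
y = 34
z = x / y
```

int / int = float

float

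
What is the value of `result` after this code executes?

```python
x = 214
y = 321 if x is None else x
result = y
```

x = 214; y = 214; result = 214

214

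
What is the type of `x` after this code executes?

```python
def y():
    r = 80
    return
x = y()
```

Bare return returns None

NoneType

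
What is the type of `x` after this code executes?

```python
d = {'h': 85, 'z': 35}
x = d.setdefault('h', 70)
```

dict.setdefault() returns the (existing or default) value

int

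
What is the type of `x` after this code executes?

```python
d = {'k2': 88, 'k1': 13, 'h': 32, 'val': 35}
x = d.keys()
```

.keys() returns dict_keys view

dict_keys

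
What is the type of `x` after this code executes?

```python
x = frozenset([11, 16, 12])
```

frozenset() returns frozenset

frozenset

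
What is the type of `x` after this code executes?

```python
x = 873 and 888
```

'and' with truthy values returns last operand (int)

int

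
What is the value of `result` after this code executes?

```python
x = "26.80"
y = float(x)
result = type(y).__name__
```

x is str; y is float; result = 'float'

'float'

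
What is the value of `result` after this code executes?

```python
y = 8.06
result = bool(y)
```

y = 8.06; result = True

True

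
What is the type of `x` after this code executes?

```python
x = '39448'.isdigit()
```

str.isdigit() returns bool

bool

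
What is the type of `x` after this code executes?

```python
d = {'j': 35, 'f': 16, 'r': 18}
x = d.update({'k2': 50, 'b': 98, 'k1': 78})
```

dict.update() returns None

NoneType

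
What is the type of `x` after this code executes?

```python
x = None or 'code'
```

'or' with None returns the other truthy value (str)

str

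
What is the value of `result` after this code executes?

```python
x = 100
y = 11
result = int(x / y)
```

x = 100; y = 11; result = 9

9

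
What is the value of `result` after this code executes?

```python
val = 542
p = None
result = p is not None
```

val = 542; p = None; result = False

False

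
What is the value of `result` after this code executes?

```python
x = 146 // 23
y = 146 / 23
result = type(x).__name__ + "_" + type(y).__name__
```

x is int; y is float; result = 'int_float'

'int_float'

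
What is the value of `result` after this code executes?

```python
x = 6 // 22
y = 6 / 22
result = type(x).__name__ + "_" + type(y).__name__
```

x is int; y is float; result = 'int_float'

'int_float'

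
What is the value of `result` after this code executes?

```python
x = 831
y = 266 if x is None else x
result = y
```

x = 831; y = 831; result = 831

831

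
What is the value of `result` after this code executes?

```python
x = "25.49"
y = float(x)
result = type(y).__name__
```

x is str; y is float; result = 'float'

'float'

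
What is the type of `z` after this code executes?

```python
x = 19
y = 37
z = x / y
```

int / int = float

float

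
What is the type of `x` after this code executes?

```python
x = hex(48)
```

hex() returns str representation

str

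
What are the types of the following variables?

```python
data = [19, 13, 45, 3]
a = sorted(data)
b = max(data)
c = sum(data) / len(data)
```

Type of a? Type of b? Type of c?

sorted() returns list; max of ints returns int; int / int = float

list, int, float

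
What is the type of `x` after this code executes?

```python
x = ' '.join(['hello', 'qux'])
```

str.join() returns str

str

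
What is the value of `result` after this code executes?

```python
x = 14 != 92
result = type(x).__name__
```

x is bool; result = 'bool'

'bool'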